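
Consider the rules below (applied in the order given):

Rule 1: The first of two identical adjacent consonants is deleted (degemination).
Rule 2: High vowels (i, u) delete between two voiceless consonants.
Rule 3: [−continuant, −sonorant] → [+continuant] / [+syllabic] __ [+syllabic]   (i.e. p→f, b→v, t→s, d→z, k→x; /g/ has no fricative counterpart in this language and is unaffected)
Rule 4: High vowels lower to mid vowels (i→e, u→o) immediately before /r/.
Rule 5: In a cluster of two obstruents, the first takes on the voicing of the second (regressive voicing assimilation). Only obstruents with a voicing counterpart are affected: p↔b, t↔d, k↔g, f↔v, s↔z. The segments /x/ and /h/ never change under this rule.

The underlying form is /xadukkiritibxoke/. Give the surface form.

Rule 1 (degemination): /kk/ is a geminate; the first /k/ deletes. /xadukkiritibxoke/ → xadukiritibxoke.
Rule 2 (high vowel syncope): no segment meets the environment; /xadukiritibxoke/ is unchanged.
Rule 3 (intervocalic spirantization): /d/ is a stop between vowels /a/ and /u/, so it spirantizes to the fricative [z]. /k/ is a stop between vowels /u/ and /i/, so it spirantizes to the fricative [x]. /t/ is a stop between vowels /i/ and /i/, so it spirantizes to the fricative [s]. /k/ is a stop between vowels /o/ and /e/, so it spirantizes to the fricative [x]. /xadukiritibxoke/ → xazuxirisibxoxe.
Rule 4 (pre-rhotic lowering): /i/ is a high vowel immediately before /r/, so it lowers to [e]. /xazuxirisibxoxe/ → xazuxerisibxoxe.
Rule 5 (regressive voicing assimilation): /b/ precedes the voiceless obstruent /x/, so it devoices to [p] by assimilation. /xazuxerisibxoxe/ → xazuxerisipxoxe.

xazuxerisipxoxe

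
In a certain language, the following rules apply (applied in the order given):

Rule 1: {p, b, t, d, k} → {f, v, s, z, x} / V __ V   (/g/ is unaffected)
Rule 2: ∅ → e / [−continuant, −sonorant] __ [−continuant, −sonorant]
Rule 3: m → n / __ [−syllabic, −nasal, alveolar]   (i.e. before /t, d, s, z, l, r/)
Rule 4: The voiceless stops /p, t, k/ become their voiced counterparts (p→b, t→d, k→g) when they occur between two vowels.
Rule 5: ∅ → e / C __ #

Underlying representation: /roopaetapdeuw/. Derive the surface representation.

Rule 1 (intervocalic spirantization): /p/ is a stop between vowels /o/ and /a/, so it spirantizes to the fricative [f]. /t/ is a stop between vowels /e/ and /a/, so it spirantizes to the fricative [s]. /roopaetapdeuw/ → roofaesapdeuw.
Rule 2 (stop-cluster e-epenthesis): /p/ and /d/ form a stop–stop cluster, so [e] is inserted between them. /roofaesapdeuw/ → roofaesapedeuw.
Rule 3 (nasal place assimilation): no segment meets the environment; /roofaesapedeuw/ is unchanged.
Rule 4 (intervocalic voicing): /p/ is a voiceless stop between vowels /a/ and /e/, so it voices to [b]. /roofaesapedeuw/ → roofaesabedeuw.
Rule 5 (final e-epenthesis): the form ends in the consonant /w/, so [e] is inserted word-finally. /roofaesabedeuw/ → roofaesabedeuwe.

roofaesabedeuwe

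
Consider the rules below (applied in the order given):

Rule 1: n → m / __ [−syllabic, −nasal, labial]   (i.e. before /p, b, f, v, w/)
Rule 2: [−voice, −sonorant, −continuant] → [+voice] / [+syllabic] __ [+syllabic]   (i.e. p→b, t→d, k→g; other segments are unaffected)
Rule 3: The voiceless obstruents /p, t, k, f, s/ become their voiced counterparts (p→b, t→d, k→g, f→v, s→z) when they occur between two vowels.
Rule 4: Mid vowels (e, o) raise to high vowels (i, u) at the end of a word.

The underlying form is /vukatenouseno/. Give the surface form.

vugadenouzenu

Rule 1 (nasal place assimilation): no segment meets the environment; /vukatenouseno/ is unchanged.
Rule 2 (intervocalic voicing): /k/ is a voiceless stop between vowels /u/ and /a/, so it voices to [g]. /t/ is a voiceless stop between vowels /a/ and /e/, so it voices to [d]. /vukatenouseno/ → vugadenouseno.
Rule 3 (intervocalic voicing): /s/ is a voiceless obstruent between vowels /u/ and /e/, so it voices to [z]. /vugadenouseno/ → vugadenouzeno.
Rule 4 (final vowel raising): /o/ is a mid vowel in word-final position, so it raises to [u]. /vugadenouzeno/ → vugadenouzenu.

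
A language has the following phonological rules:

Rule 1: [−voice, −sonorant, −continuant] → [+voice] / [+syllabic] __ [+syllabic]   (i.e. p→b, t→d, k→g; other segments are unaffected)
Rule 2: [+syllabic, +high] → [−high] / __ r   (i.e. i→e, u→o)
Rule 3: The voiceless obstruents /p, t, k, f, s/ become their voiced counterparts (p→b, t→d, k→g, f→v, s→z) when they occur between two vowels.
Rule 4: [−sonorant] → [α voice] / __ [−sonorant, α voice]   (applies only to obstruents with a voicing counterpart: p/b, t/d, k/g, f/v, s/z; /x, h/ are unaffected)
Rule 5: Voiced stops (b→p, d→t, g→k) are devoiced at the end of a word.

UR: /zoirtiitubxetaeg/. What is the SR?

Rule 1 (intervocalic voicing): /t/ is a voiceless stop between vowels /i/ and /u/, so it voices to [d]. /t/ is a voiceless stop between vowels /e/ and /a/, so it voices to [d]. /zoirtiitubxetaeg/ → zoirtiidubxedaeg.
Rule 2 (pre-rhotic lowering): /i/ is a high vowel immediately before /r/, so it lowers to [e]. /zoirtiidubxedaeg/ → zoertiidubxedaeg.
Rule 3 (intervocalic voicing): no segment meets the environment; /zoertiidubxedaeg/ is unchanged.
Rule 4 (regressive voicing assimilation): /b/ precedes the voiceless obstruent /x/, so it devoices to [p] by assimilation. /zoertiidubxedaeg/ → zoertiidupxedaeg.
Rule 5 (final devoicing): /g/ is a voiced stop in word-final position, so it devoices to [k]. /zoertiidupxedaeg/ → zoertiidupxedaek.

zoertiidupxedaek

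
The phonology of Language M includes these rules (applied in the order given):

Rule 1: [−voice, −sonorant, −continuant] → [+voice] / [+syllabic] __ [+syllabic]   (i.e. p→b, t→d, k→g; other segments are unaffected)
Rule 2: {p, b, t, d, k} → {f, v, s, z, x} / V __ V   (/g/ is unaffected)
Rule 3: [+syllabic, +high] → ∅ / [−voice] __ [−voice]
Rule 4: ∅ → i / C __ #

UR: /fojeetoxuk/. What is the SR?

Rule 1 (intervocalic voicing): /t/ is a voiceless stop between vowels /e/ and /o/, so it voices to [d]. /fojeetoxuk/ → fojeedoxuk.
Rule 2 (intervocalic spirantization): /d/ is a stop between vowels /e/ and /o/, so it spirantizes to the fricative [z]. /fojeedoxuk/ → fojeezoxuk.
Rule 3 (high vowel syncope): /u/ is a high vowel flanked by voiceless consonants /x/ and /k/, so it deletes. /fojeezoxuk/ → fojeezoxk.
Rule 4 (final i-epenthesis): the form ends in the consonant /k/, so [i] is inserted word-finally. /fojeezoxk/ → fojeezoxki.

fojeezoxki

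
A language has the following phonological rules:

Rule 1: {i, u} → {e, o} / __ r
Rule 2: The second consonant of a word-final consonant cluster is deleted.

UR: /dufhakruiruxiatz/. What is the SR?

dufhakrueruxiat

Rule 1 (pre-rhotic lowering): /i/ is a high vowel immediately before /r/, so it lowers to [e]. /dufhakruiruxiatz/ → dufhakrueruxiatz.
Rule 2 (final cluster simplification): /z/ is the second consonant of a word-final cluster /tz/, so it deletes. /dufhakrueruxiatz/ → dufhakrueruxiat.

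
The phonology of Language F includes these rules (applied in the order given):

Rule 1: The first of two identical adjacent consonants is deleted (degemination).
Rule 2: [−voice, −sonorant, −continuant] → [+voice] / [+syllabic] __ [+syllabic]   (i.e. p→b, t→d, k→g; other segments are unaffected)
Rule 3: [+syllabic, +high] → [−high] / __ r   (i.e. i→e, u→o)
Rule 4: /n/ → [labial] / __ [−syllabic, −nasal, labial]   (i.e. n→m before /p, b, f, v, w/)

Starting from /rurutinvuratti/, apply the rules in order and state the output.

rorudimvoradi

Rule 1 (degemination): /tt/ is a geminate; the first /t/ deletes. /rurutinvuratti/ → rurutinvurati.
Rule 2 (intervocalic voicing): /t/ is a voiceless stop between vowels /u/ and /i/, so it voices to [d]. /t/ is a voiceless stop between vowels /a/ and /i/, so it voices to [d]. /rurutinvurati/ → rurudinvuradi.
Rule 3 (pre-rhotic lowering): /u/ is a high vowel immediately before /r/, so it lowers to [o]. /u/ is a high vowel immediately before /r/, so it lowers to [o]. /rurudinvuradi/ → rorudinvoradi.
Rule 4 (nasal place assimilation): /n/ precedes the labial consonant /v/, so it assimilates in place to [m]. /rorudinvoradi/ → rorudimvoradi.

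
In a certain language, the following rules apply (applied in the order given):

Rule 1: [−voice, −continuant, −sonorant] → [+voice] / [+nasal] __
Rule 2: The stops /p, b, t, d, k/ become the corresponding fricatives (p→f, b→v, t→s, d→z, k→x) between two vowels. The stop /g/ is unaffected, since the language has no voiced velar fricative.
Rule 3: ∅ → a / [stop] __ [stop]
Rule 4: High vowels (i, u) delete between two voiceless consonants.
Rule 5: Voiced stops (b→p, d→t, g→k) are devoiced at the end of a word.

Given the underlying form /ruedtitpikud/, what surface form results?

ruedattapxut

Rule 1 (post-nasal voicing): no segment meets the environment; /ruedtitpikud/ is unchanged.
Rule 2 (intervocalic spirantization): /k/ is a stop between vowels /i/ and /u/, so it spirantizes to the fricative [x]. /ruedtitpikud/ → ruedtitpixud.
Rule 3 (stop-cluster a-epenthesis): /d/ and /t/ form a stop–stop cluster, so [a] is inserted between them. /t/ and /p/ form a stop–stop cluster, so [a] is inserted between them. /ruedtitpixud/ → ruedatitapixud.
Rule 4 (high vowel syncope): /i/ is a high vowel flanked by voiceless consonants /t/ and /t/, so it deletes. /i/ is a high vowel flanked by voiceless consonants /p/ and /x/, so it deletes. /ruedatitapixud/ → ruedattapxud.
Rule 5 (final devoicing): /d/ is a voiced stop in word-final position, so it devoices to [t]. /ruedattapxud/ → ruedattapxut.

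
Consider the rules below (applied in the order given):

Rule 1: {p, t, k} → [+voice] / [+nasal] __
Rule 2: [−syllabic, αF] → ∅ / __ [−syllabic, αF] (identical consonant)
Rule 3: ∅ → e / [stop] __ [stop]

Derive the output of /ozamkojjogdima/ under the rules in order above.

ozamgojogedima

Rule 1 (post-nasal voicing): /k/ is a voiceless stop immediately after the nasal /m/, so it voices to [g]. /ozamkojjogdima/ → ozamgojjogdima.
Rule 2 (degemination): /jj/ is a geminate; the first /j/ deletes. /ozamgojjogdima/ → ozamgojogdima.
Rule 3 (stop-cluster e-epenthesis): /g/ and /d/ form a stop–stop cluster, so [e] is inserted between them. /ozamgojogdima/ → ozamgojogedima.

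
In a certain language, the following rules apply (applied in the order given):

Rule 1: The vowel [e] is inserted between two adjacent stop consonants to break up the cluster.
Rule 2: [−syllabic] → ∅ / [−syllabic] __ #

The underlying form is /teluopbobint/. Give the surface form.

Rule 1 (stop-cluster e-epenthesis): /p/ and /b/ form a stop–stop cluster, so [e] is inserted between them. /teluopbobint/ → teluopebobint.
Rule 2 (final cluster simplification): /t/ is the second consonant of a word-final cluster /nt/, so it deletes. /teluopebobint/ → teluopebobin.

teluopebobin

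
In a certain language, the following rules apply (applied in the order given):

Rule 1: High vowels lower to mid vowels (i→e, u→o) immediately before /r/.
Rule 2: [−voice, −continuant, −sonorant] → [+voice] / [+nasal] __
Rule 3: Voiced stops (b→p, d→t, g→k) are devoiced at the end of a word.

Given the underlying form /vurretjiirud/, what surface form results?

Rule 1 (pre-rhotic lowering): /u/ is a high vowel immediately before /r/, so it lowers to [o]. /i/ is a high vowel immediately before /r/, so it lowers to [e]. /vurretjiirud/ → vorretjierud.
Rule 2 (post-nasal voicing): no segment meets the environment; /vorretjierud/ is unchanged.
Rule 3 (final devoicing): /d/ is a voiced stop in word-final position, so it devoices to [t]. /vorretjierud/ → vorretjierut.

vorretjierut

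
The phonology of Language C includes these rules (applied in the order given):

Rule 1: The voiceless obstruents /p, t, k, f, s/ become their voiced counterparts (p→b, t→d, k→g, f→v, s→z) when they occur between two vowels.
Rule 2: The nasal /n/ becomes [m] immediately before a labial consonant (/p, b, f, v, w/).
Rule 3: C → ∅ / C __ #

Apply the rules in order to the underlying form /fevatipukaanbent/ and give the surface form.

Rule 1 (intervocalic voicing): /t/ is a voiceless obstruent between vowels /a/ and /i/, so it voices to [d]. /p/ is a voiceless obstruent between vowels /i/ and /u/, so it voices to [b]. /k/ is a voiceless obstruent between vowels /u/ and /a/, so it voices to [g]. /fevatipukaanbent/ → fevadibugaanbent.
Rule 2 (nasal place assimilation): /n/ precedes the labial consonant /b/, so it assimilates in place to [m]. /fevadibugaanbent/ → fevadibugaambent.
Rule 3 (final cluster simplification): /t/ is the second consonant of a word-final cluster /nt/, so it deletes. /fevadibugaambent/ → fevadibugaamben.

fevadibugaamben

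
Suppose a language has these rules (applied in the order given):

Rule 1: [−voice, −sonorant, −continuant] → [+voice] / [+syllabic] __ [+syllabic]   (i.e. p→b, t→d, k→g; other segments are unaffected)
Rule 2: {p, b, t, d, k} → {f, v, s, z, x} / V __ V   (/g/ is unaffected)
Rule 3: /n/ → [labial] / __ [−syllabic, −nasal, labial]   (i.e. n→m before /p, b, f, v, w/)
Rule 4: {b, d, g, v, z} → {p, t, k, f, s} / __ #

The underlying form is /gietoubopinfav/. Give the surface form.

Rule 1 (intervocalic voicing): /t/ is a voiceless stop between vowels /e/ and /o/, so it voices to [d]. /p/ is a voiceless stop between vowels /o/ and /i/, so it voices to [b]. /gietoubopinfav/ → giedoubobinfav.
Rule 2 (intervocalic spirantization): /d/ is a stop between vowels /e/ and /o/, so it spirantizes to the fricative [z]. /b/ is a stop between vowels /u/ and /o/, so it spirantizes to the fricative [v]. /b/ is a stop between vowels /o/ and /i/, so it spirantizes to the fricative [v]. /giedoubobinfav/ → giezouvovinfav.
Rule 3 (nasal place assimilation): /n/ precedes the labial consonant /f/, so it assimilates in place to [m]. /giezouvovinfav/ → giezouvovimfav.
Rule 4 (final devoicing): /v/ is a voiced obstruent in word-final position, so it devoices to [f]. /giezouvovimfav/ → giezouvovimfaf.

giezouvovimfaf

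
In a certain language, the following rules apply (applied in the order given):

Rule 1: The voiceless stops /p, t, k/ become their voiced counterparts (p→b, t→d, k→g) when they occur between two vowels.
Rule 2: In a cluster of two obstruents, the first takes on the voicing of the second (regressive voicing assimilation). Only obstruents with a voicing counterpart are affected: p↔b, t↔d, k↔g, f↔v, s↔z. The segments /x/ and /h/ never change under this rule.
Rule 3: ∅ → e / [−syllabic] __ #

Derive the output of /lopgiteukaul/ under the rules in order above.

lobgideugaule

Rule 1 (intervocalic voicing): /t/ is a voiceless stop between vowels /i/ and /e/, so it voices to [d]. /k/ is a voiceless stop between vowels /u/ and /a/, so it voices to [g]. /lopgiteukaul/ → lopgideugaul.
Rule 2 (regressive voicing assimilation): /p/ precedes the voiced obstruent /g/, so it voices to [b] by assimilation. /lopgideugaul/ → lobgideugaul.
Rule 3 (final e-epenthesis): the form ends in the consonant /l/, so [e] is inserted word-finally. /lobgideugaul/ → lobgideugaule.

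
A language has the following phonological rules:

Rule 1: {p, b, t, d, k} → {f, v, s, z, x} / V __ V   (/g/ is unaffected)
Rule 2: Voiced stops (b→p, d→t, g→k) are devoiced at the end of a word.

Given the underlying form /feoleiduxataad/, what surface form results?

feoleizuxasaat

Rule 1 (intervocalic spirantization): /d/ is a stop between vowels /i/ and /u/, so it spirantizes to the fricative [z]. /t/ is a stop between vowels /a/ and /a/, so it spirantizes to the fricative [s]. /feoleiduxataad/ → feoleizuxasaad.
Rule 2 (final devoicing): /d/ is a voiced stop in word-final position, so it devoices to [t]. /feoleizuxasaad/ → feoleizuxasaat.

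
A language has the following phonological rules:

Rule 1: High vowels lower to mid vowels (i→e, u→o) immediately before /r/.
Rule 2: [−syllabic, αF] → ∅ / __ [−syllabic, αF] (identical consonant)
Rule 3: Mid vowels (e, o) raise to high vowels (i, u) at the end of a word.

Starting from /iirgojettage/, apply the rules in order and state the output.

Rule 1 (pre-rhotic lowering): /i/ is a high vowel immediately before /r/, so it lowers to [e]. /iirgojettage/ → iergojettage.
Rule 2 (degemination): /tt/ is a geminate; the first /t/ deletes. /iergojettage/ → iergojetage.
Rule 3 (final vowel raising): /e/ is a mid vowel in word-final position, so it raises to [i]. /iergojetage/ → iergojetagi.

iergojetagi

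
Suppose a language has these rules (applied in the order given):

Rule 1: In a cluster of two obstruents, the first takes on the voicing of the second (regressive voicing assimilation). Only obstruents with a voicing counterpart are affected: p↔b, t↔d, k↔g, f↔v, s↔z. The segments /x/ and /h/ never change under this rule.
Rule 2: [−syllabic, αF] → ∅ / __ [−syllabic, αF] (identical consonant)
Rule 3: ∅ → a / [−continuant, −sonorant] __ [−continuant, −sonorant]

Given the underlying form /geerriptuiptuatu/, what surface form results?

geeripatuipatuatu

Rule 1 (regressive voicing assimilation): no segment meets the environment; /geerriptuiptuatu/ is unchanged.
Rule 2 (degemination): /rr/ is a geminate; the first /r/ deletes. /geerriptuiptuatu/ → geeriptuiptuatu.
Rule 3 (stop-cluster a-epenthesis): /p/ and /t/ form a stop–stop cluster, so [a] is inserted between them. /p/ and /t/ form a stop–stop cluster, so [a] is inserted between them. /geeriptuiptuatu/ → geeripatuipatuatu.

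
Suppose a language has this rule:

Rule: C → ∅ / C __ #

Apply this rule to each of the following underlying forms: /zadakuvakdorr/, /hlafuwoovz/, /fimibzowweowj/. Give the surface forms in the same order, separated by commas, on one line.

/zadakuvakdorr/: /r/ is the second consonant of a word-final cluster /rr/, so it deletes. → [zadakuvakdor].
/hlafuwoovz/: /z/ is the second consonant of a word-final cluster /vz/, so it deletes. → [hlafuwoov].
/fimibzowweowj/: /j/ is the second consonant of a word-final cluster /wj/, so it deletes. → [fimibzowweow].

zadakuvakdor, hlafuwoov, fimibzowweow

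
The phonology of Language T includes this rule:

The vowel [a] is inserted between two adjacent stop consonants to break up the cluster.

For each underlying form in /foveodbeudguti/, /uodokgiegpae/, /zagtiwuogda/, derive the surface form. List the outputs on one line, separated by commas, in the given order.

foveodabeudaguti, uodokagiegapae, zagatiwuogada

/foveodbeudguti/: /d/ and /b/ form a stop–stop cluster, so [a] is inserted between them. /d/ and /g/ form a stop–stop cluster, so [a] is inserted between them. → [foveodabeudaguti].
/uodokgiegpae/: /k/ and /g/ form a stop–stop cluster, so [a] is inserted between them. /g/ and /p/ form a stop–stop cluster, so [a] is inserted between them. → [uodokagiegapae].
/zagtiwuogda/: /g/ and /t/ form a stop–stop cluster, so [a] is inserted between them. /g/ and /d/ form a stop–stop cluster, so [a] is inserted between them. → [zagatiwuogada].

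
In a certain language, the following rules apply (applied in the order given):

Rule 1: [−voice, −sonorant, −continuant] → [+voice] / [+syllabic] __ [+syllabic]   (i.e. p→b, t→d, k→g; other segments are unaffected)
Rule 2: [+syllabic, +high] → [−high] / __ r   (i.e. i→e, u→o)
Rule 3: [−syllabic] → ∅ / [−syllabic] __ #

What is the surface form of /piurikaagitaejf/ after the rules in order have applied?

Rule 1 (intervocalic voicing): /k/ is a voiceless stop between vowels /i/ and /a/, so it voices to [g]. /t/ is a voiceless stop between vowels /i/ and /a/, so it voices to [d]. /piurikaagitaejf/ → piurigaagidaejf.
Rule 2 (pre-rhotic lowering): /u/ is a high vowel immediately before /r/, so it lowers to [o]. /piurigaagidaejf/ → piorigaagidaejf.
Rule 3 (final cluster simplification): /f/ is the second consonant of a word-final cluster /jf/, so it deletes. /piorigaagidaejf/ → piorigaagidaej.

piorigaagidaej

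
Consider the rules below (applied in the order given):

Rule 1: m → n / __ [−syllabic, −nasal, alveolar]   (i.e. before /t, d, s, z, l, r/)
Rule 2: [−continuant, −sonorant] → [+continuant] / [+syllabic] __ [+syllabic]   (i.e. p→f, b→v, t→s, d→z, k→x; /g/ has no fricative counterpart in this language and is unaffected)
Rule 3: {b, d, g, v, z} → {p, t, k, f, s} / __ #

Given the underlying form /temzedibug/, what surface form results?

Rule 1 (nasal place assimilation): /m/ precedes the alveolar consonant /z/, so it assimilates in place to [n]. /temzedibug/ → tenzedibug.
Rule 2 (intervocalic spirantization): /d/ is a stop between vowels /e/ and /i/, so it spirantizes to the fricative [z]. /b/ is a stop between vowels /i/ and /u/, so it spirantizes to the fricative [v]. /tenzedibug/ → tenzezivug.
Rule 3 (final devoicing): /g/ is a voiced obstruent in word-final position, so it devoices to [k]. /tenzezivug/ → tenzezivuk.

tenzezivuk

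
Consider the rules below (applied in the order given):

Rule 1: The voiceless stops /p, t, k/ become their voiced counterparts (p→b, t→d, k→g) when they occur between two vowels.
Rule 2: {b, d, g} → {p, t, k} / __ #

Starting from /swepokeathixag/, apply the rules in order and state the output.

Rule 1 (intervocalic voicing): /p/ is a voiceless stop between vowels /e/ and /o/, so it voices to [b]. /k/ is a voiceless stop between vowels /o/ and /e/, so it voices to [g]. /swepokeathixag/ → swebogeathixag.
Rule 2 (final devoicing): /g/ is a voiced stop in word-final position, so it devoices to [k]. /swebogeathixag/ → swebogeathixak.

swebogeathixak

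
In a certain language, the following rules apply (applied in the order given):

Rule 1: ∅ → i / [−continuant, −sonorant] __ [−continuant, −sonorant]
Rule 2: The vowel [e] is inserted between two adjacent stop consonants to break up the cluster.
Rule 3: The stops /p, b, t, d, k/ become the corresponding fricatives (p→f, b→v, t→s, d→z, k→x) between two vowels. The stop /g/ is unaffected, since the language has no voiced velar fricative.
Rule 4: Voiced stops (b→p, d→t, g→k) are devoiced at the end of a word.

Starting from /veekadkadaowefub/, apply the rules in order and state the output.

Rule 1 (stop-cluster i-epenthesis): /d/ and /k/ form a stop–stop cluster, so [i] is inserted between them. /veekadkadaowefub/ → veekadikadaowefub.
Rule 2 (stop-cluster e-epenthesis): no segment meets the environment; /veekadikadaowefub/ is unchanged.
Rule 3 (intervocalic spirantization): /k/ is a stop between vowels /e/ and /a/, so it spirantizes to the fricative [x]. /d/ is a stop between vowels /a/ and /i/, so it spirantizes to the fricative [z]. /k/ is a stop between vowels /i/ and /a/, so it spirantizes to the fricative [x]. /d/ is a stop between vowels /a/ and /a/, so it spirantizes to the fricative [z]. /veekadikadaowefub/ → veexazixazaowefub.
Rule 4 (final devoicing): /b/ is a voiced stop in word-final position, so it devoices to [p]. /veexazixazaowefub/ → veexazixazaowefup.

veexazixazaowefup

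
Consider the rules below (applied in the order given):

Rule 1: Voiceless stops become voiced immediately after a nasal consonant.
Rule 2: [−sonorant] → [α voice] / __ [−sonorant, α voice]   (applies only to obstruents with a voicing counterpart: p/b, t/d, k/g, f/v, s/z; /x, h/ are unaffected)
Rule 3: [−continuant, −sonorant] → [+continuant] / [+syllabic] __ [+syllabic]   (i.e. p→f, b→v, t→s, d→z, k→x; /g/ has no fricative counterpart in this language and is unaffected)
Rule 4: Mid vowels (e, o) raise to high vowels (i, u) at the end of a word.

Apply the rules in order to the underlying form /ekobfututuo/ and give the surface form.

Rule 1 (post-nasal voicing): no segment meets the environment; /ekobfututuo/ is unchanged.
Rule 2 (regressive voicing assimilation): /b/ precedes the voiceless obstruent /f/, so it devoices to [p] by assimilation. /ekobfututuo/ → ekopfututuo.
Rule 3 (intervocalic spirantization): /k/ is a stop between vowels /e/ and /o/, so it spirantizes to the fricative [x]. /t/ is a stop between vowels /u/ and /u/, so it spirantizes to the fricative [s]. /t/ is a stop between vowels /u/ and /u/, so it spirantizes to the fricative [s]. /ekopfututuo/ → exopfususuo.
Rule 4 (final vowel raising): /o/ is a mid vowel in word-final position, so it raises to [u]. /exopfususuo/ → exopfususuu.

exopfususuu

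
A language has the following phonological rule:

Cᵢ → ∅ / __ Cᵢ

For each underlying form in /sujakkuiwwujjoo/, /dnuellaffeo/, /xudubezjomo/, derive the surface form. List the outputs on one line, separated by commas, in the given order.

/sujakkuiwwujjoo/: /kk/ is a geminate; the first /k/ deletes. /ww/ is a geminate; the first /w/ deletes. /jj/ is a geminate; the first /j/ deletes. → [sujakuiwujoo].
/dnuellaffeo/: /ll/ is a geminate; the first /l/ deletes. /ff/ is a geminate; the first /f/ deletes. → [dnuelafeo].
/xudubezjomo/: the rule's environment is not met; surfaces unchanged as [xudubezjomo].

sujakuiwujoo, dnuelafeo, xudubezjomo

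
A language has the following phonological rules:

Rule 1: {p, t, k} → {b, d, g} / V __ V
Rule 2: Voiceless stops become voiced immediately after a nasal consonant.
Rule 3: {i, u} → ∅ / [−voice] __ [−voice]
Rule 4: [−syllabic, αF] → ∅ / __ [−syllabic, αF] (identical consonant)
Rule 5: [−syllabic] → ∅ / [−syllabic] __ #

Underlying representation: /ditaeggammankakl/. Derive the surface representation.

didaegamangak

Rule 1 (intervocalic voicing): /t/ is a voiceless stop between vowels /i/ and /a/, so it voices to [d]. /ditaeggammankakl/ → didaeggammankakl.
Rule 2 (post-nasal voicing): /k/ is a voiceless stop immediately after the nasal /n/, so it voices to [g]. /didaeggammankakl/ → didaeggammangakl.
Rule 3 (high vowel syncope): no segment meets the environment; /didaeggammangakl/ is unchanged.
Rule 4 (degemination): /gg/ is a geminate; the first /g/ deletes. /mm/ is a geminate; the first /m/ deletes. /didaeggammangakl/ → didaegamangakl.
Rule 5 (final cluster simplification): /l/ is the second consonant of a word-final cluster /kl/, so it deletes. /didaegamangakl/ → didaegamangak.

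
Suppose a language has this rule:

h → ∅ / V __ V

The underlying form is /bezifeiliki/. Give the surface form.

No segment of /bezifeiliki/ meets the structural description of the rule, so the form surfaces unchanged.

bezifeiliki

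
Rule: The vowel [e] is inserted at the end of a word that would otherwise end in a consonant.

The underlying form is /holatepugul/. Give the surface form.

the form ends in the consonant /l/, so [e] is inserted word-finally.
Surface form: [holatepugule].

holatepugule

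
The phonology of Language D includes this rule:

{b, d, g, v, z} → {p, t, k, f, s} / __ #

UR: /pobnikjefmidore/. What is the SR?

pobnikjefmidore

No segment of /pobnikjefmidore/ meets the structural description of the rule, so the form surfaces unchanged.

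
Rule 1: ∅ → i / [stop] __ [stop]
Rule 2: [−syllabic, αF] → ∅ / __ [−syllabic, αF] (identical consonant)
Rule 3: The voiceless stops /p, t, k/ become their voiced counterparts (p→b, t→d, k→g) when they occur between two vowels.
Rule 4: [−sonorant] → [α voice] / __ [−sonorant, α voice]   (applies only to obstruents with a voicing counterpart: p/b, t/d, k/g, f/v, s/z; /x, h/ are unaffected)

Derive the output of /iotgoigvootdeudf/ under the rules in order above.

iodigoigvoodideutf

Rule 1 (stop-cluster i-epenthesis): /t/ and /g/ form a stop–stop cluster, so [i] is inserted between them. /t/ and /d/ form a stop–stop cluster, so [i] is inserted between them. /iotgoigvootdeudf/ → iotigoigvootideudf.
Rule 2 (degemination): no segment meets the environment; /iotigoigvootideudf/ is unchanged.
Rule 3 (intervocalic voicing): /t/ is a voiceless stop between vowels /o/ and /i/, so it voices to [d]. /t/ is a voiceless stop between vowels /o/ and /i/, so it voices to [d]. /iotigoigvootideudf/ → iodigoigvoodideudf.
Rule 4 (regressive voicing assimilation): /d/ precedes the voiceless obstruent /f/, so it devoices to [t] by assimilation. /iodigoigvoodideudf/ → iodigoigvoodideutf.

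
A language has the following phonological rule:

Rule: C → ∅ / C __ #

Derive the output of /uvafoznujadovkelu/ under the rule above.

No segment of /uvafoznujadovkelu/ meets the structural description of the rule, so the form surfaces unchanged.

uvafoznujadovkelu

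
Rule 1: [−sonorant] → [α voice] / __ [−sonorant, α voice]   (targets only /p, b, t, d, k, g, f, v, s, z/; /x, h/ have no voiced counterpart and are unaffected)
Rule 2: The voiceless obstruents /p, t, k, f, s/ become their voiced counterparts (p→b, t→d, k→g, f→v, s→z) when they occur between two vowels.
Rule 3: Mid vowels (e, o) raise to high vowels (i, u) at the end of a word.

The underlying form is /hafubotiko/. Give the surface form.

Rule 1 (regressive voicing assimilation): no segment meets the environment; /hafubotiko/ is unchanged.
Rule 2 (intervocalic voicing): /f/ is a voiceless obstruent between vowels /a/ and /u/, so it voices to [v]. /t/ is a voiceless obstruent between vowels /o/ and /i/, so it voices to [d]. /k/ is a voiceless obstruent between vowels /i/ and /o/, so it voices to [g]. /hafubotiko/ → havubodigo.
Rule 3 (final vowel raising): /o/ is a mid vowel in word-final position, so it raises to [u]. /havubodigo/ → havubodigu.

havubodigu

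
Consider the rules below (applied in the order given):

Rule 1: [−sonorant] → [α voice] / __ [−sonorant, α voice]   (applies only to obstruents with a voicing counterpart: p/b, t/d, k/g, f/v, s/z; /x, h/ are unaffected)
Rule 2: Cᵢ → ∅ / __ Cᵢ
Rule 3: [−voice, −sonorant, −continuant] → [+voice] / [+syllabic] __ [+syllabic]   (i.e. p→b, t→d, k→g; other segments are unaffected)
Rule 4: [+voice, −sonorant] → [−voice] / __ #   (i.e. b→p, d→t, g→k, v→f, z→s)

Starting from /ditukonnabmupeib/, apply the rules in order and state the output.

Rule 1 (regressive voicing assimilation): no segment meets the environment; /ditukonnabmupeib/ is unchanged.
Rule 2 (degemination): /nn/ is a geminate; the first /n/ deletes. /ditukonnabmupeib/ → ditukonabmupeib.
Rule 3 (intervocalic voicing): /t/ is a voiceless stop between vowels /i/ and /u/, so it voices to [d]. /k/ is a voiceless stop between vowels /u/ and /o/, so it voices to [g]. /p/ is a voiceless stop between vowels /u/ and /e/, so it voices to [b]. /ditukonabmupeib/ → didugonabmubeib.
Rule 4 (final devoicing): /b/ is a voiced obstruent in word-final position, so it devoices to [p]. /didugonabmubeib/ → didugonabmubeip.

didugonabmubeip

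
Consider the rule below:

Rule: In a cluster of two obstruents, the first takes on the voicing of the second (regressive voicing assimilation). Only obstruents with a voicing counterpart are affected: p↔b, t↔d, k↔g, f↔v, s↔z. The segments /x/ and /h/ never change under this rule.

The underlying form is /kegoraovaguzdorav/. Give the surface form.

No segment of /kegoraovaguzdorav/ meets the structural description of the rule, so the form surfaces unchanged.

kegoraovaguzdorav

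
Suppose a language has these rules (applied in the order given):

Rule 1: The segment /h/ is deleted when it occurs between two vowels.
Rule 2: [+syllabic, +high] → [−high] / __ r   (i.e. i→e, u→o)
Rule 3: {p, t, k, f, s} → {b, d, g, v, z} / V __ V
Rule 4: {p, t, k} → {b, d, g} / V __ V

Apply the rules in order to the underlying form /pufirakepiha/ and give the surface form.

Rule 1 (intervocalic h-deletion): /h/ occurs between vowels /i/ and /a/, so it deletes. /pufirakepiha/ → pufirakepia.
Rule 2 (pre-rhotic lowering): /i/ is a high vowel immediately before /r/, so it lowers to [e]. /pufirakepia/ → puferakepia.
Rule 3 (intervocalic voicing): /f/ is a voiceless obstruent between vowels /u/ and /e/, so it voices to [v]. /k/ is a voiceless obstruent between vowels /a/ and /e/, so it voices to [g]. /p/ is a voiceless obstruent between vowels /e/ and /i/, so it voices to [b]. /puferakepia/ → puveragebia.
Rule 4 (intervocalic voicing): no segment meets the environment; /puveragebia/ is unchanged.

puveragebia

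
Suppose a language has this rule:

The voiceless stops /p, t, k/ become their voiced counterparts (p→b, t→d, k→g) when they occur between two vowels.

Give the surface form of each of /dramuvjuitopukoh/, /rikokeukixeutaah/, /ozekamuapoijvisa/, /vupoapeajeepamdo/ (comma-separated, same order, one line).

/dramuvjuitopukoh/: /t/ is a voiceless stop between vowels /i/ and /o/, so it voices to [d]. /p/ is a voiceless stop between vowels /o/ and /u/, so it voices to [b]. /k/ is a voiceless stop between vowels /u/ and /o/, so it voices to [g]. → [dramuvjuidobugoh].
/rikokeukixeutaah/: /k/ is a voiceless stop between vowels /i/ and /o/, so it voices to [g]. /k/ is a voiceless stop between vowels /o/ and /e/, so it voices to [g]. /k/ is a voiceless stop between vowels /u/ and /i/, so it voices to [g]. /t/ is a voiceless stop between vowels /u/ and /a/, so it voices to [d]. → [rigogeugixeudaah].
/ozekamuapoijvisa/: /k/ is a voiceless stop between vowels /e/ and /a/, so it voices to [g]. /p/ is a voiceless stop between vowels /a/ and /o/, so it voices to [b]. → [ozegamuaboijvisa].
/vupoapeajeepamdo/: /p/ is a voiceless stop between vowels /u/ and /o/, so it voices to [b]. /p/ is a voiceless stop between vowels /a/ and /e/, so it voices to [b]. /p/ is a voiceless stop between vowels /e/ and /a/, so it voices to [b]. → [vuboabeajeebamdo].

dramuvjuidobugoh, rigogeugixeudaah, ozegamuaboijvisa, vuboabeajeebamdo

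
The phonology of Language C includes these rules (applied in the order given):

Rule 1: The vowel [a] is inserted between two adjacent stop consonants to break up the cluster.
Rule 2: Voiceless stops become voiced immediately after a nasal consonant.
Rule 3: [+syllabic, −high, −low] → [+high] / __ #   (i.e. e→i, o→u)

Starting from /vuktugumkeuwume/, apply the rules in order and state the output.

Rule 1 (stop-cluster a-epenthesis): /k/ and /t/ form a stop–stop cluster, so [a] is inserted between them. /vuktugumkeuwume/ → vukatugumkeuwume.
Rule 2 (post-nasal voicing): /k/ is a voiceless stop immediately after the nasal /m/, so it voices to [g]. /vukatugumkeuwume/ → vukatugumgeuwume.
Rule 3 (final vowel raising): /e/ is a mid vowel in word-final position, so it raises to [i]. /vukatugumgeuwume/ → vukatugumgeuwumi.

vukatugumgeuwumi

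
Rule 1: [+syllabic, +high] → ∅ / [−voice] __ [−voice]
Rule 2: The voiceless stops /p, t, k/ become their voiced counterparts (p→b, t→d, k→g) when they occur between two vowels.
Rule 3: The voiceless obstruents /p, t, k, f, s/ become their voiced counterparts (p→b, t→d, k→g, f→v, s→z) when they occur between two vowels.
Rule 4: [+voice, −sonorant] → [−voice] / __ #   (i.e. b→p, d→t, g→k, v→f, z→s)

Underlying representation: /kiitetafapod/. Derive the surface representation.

Rule 1 (high vowel syncope): no segment meets the environment; /kiitetafapod/ is unchanged.
Rule 2 (intervocalic voicing): /t/ is a voiceless stop between vowels /i/ and /e/, so it voices to [d]. /t/ is a voiceless stop between vowels /e/ and /a/, so it voices to [d]. /p/ is a voiceless stop between vowels /a/ and /o/, so it voices to [b]. /kiitetafapod/ → kiidedafabod.
Rule 3 (intervocalic voicing): /f/ is a voiceless obstruent between vowels /a/ and /a/, so it voices to [v]. /kiidedafabod/ → kiidedavabod.
Rule 4 (final devoicing): /d/ is a voiced obstruent in word-final position, so it devoices to [t]. /kiidedavabod/ → kiidedavabot.

kiidedavabot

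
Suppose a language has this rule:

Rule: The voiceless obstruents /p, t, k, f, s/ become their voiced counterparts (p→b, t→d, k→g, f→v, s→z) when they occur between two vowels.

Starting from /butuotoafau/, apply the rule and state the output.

buduodoavau

/t/ is a voiceless obstruent between vowels /u/ and /u/, so it voices to [d].
/t/ is a voiceless obstruent between vowels /o/ and /o/, so it voices to [d].
/f/ is a voiceless obstruent between vowels /a/ and /a/, so it voices to [v].
Surface form: [buduodoavau].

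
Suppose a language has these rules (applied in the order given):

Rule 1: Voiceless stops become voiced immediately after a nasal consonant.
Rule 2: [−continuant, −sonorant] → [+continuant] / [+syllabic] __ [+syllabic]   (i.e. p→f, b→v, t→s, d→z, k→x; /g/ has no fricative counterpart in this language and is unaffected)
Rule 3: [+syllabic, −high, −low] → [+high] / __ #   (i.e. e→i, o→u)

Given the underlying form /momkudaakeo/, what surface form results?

momguzaaxeu

Rule 1 (post-nasal voicing): /k/ is a voiceless stop immediately after the nasal /m/, so it voices to [g]. /momkudaakeo/ → momgudaakeo.
Rule 2 (intervocalic spirantization): /d/ is a stop between vowels /u/ and /a/, so it spirantizes to the fricative [z]. /k/ is a stop between vowels /a/ and /e/, so it spirantizes to the fricative [x]. /momgudaakeo/ → momguzaaxeo.
Rule 3 (final vowel raising): /o/ is a mid vowel in word-final position, so it raises to [u]. /momguzaaxeo/ → momguzaaxeu.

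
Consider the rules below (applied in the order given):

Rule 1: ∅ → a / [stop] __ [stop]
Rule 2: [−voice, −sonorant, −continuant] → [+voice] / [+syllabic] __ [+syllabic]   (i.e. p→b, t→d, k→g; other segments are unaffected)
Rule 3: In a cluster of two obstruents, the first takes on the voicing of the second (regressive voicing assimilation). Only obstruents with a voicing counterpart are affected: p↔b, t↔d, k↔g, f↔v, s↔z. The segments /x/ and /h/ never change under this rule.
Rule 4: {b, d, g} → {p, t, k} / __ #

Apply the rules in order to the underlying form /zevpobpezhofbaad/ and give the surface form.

zefpobabeshovbaat

Rule 1 (stop-cluster a-epenthesis): /b/ and /p/ form a stop–stop cluster, so [a] is inserted between them. /zevpobpezhofbaad/ → zevpobapezhofbaad.
Rule 2 (intervocalic voicing): /p/ is a voiceless stop between vowels /a/ and /e/, so it voices to [b]. /zevpobapezhofbaad/ → zevpobabezhofbaad.
Rule 3 (regressive voicing assimilation): /v/ precedes the voiceless obstruent /p/, so it devoices to [f] by assimilation. /z/ precedes the voiceless obstruent /h/, so it devoices to [s] by assimilation. /f/ precedes the voiced obstruent /b/, so it voices to [v] by assimilation. /zevpobabezhofbaad/ → zefpobabeshovbaad.
Rule 4 (final devoicing): /d/ is a voiced stop in word-final position, so it devoices to [t]. /zefpobabeshovbaad/ → zefpobabeshovbaat.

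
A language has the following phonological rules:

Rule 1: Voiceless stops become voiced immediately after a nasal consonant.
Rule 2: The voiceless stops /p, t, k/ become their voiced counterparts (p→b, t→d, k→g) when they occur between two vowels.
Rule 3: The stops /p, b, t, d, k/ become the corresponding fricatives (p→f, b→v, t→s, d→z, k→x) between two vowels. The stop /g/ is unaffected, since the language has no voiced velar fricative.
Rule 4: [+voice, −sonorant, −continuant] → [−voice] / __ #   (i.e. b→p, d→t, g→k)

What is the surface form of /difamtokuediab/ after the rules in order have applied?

difamdogueziap

Rule 1 (post-nasal voicing): /t/ is a voiceless stop immediately after the nasal /m/, so it voices to [d]. /difamtokuediab/ → difamdokuediab.
Rule 2 (intervocalic voicing): /k/ is a voiceless stop between vowels /o/ and /u/, so it voices to [g]. /difamdokuediab/ → difamdoguediab.
Rule 3 (intervocalic spirantization): /d/ is a stop between vowels /e/ and /i/, so it spirantizes to the fricative [z]. /difamdoguediab/ → difamdogueziab.
Rule 4 (final devoicing): /b/ is a voiced stop in word-final position, so it devoices to [p]. /difamdogueziab/ → difamdogueziap.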